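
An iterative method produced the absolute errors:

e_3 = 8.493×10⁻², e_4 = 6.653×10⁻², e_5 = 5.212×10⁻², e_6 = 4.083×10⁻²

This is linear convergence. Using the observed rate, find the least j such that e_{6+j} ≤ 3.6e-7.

48

Rate ρ ≈ e_6/e_5 = 4.083×10⁻²/5.212×10⁻² = 0.7834.
After j more steps, e_{6+j} ≈ 4.083×10⁻²·ρ^j; need ρ^j ≤ 3.6e-7/4.083×10⁻² = 8.81705e-06.
j ≥ ln(8.81705e-06)/ln(0.7834) = -11.6388/-0.24411 = 47.679.
So 48 more iterations are needed.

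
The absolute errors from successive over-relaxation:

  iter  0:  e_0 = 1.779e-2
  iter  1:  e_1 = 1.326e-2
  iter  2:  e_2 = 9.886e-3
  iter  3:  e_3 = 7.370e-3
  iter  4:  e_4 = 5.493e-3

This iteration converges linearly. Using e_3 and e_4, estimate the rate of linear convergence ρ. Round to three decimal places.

0.745

ρ ≈ e_4/e_3 = 5.493e-3/7.370e-3 = 0.74532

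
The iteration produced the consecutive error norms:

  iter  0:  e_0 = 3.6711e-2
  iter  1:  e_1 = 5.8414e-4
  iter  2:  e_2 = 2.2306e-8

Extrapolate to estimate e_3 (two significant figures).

First estimate the order: p ≈ ln(e_2/e_1) / ln(e_1/e_0) = ln(2.2306e-8/5.8414e-4)/ln(5.8414e-4/3.6711e-2) = ln(3.81861e-05)/ln(0.0159119) ≈ 2.4568.
Then e_3 ≈ e_2·(e_2/e_1)^p = 2.2306e-8·(3.81861e-05)^2.4568 = 2.2306e-8·1.39838e-11 ≈ 3.119e-19.

3.1e-19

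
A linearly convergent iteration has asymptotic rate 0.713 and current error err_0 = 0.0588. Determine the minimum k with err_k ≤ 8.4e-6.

27

After k steps, err_k ≈ 0.0588·0.713^k.
Need 0.713^k ≤ 8.4e-6/0.0588 = 0.000142857.
k ≥ ln(0.000142857)/ln(0.713) = -8.8537/-0.33827 = 26.173.
Smallest integer k = 27.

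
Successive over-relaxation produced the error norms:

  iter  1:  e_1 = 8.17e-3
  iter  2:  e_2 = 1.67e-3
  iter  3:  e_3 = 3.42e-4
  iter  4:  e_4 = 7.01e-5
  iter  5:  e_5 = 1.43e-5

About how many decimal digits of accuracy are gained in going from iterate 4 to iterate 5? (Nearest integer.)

1

Digits gained ≈ log₁₀(e_4/e_5) = log₁₀(7.01e-5/1.43e-5) = log₁₀(4.9021) ≈ 0.690.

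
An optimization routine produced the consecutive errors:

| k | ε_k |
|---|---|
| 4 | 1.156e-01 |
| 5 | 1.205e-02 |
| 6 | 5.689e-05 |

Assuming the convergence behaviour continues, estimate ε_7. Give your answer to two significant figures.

1.8e-10

First estimate the order: p ≈ ln(ε_6/ε_5) / ln(ε_5/ε_4) = ln(5.689e-05/1.205e-02)/ln(1.205e-02/1.156e-01) = ln(0.00472116)/ln(0.104239) ≈ 2.3687.
Then ε_7 ≈ ε_6·(ε_6/ε_5)^p = 5.689e-05·(0.00472116)^2.3687 = 5.689e-05·3.09399e-06 ≈ 1.76e-10.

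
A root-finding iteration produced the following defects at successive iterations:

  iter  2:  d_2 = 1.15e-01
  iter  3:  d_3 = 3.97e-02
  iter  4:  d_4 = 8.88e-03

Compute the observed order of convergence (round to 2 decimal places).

p ≈ ln(d_4/d_3) / ln(d_3/d_2)
  = ln(8.88e-03/3.97e-02) / ln(3.97e-02/1.15e-01)
  = ln(0.223678) / ln(0.345217)
  = -1.49755 / -1.06358 ≈ 1.40803

1.41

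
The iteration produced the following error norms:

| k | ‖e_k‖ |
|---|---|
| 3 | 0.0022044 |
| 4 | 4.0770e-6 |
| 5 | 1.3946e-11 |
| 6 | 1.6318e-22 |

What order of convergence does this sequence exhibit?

Consecutive ratios: ‖e_6‖/‖e_5‖ = 1.6318e-22/1.3946e-11 = 1.17008e-11, ‖e_5‖/‖e_4‖ = 1.3946e-11/4.0770e-6 = 3.42065e-06.
p ≈ ln(1.17008e-11)/ln(3.42065e-06) = -25.1714/-12.5857 ≈ 2.00.
So the convergence is quadratic (order 2).

2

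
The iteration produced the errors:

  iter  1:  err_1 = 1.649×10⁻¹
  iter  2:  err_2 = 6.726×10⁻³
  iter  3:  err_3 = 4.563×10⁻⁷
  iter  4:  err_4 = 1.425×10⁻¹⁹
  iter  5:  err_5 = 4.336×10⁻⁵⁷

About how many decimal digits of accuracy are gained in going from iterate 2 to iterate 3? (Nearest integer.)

Digits gained ≈ log₁₀(err_2/err_3) = log₁₀(6.726×10⁻³/4.563×10⁻⁷) = log₁₀(14740.3) ≈ 4.169.

4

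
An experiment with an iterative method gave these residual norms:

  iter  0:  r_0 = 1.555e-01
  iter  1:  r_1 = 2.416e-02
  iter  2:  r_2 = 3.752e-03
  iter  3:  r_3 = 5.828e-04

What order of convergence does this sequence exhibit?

1

Consecutive ratios: r_3/r_2 = 5.828e-04/3.752e-03 = 0.15533, r_2/r_1 = 3.752e-03/2.416e-02 = 0.155298.
p ≈ ln(0.15533)/ln(0.155298) = -1.8622/-1.8624 ≈ 1.00.
So the convergence is linear (order 1).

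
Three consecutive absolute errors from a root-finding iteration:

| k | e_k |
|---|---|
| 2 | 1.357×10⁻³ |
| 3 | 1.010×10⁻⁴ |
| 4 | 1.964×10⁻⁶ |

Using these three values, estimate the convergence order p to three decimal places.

1.517

p ≈ ln(e_4/e_3) / ln(e_3/e_2)
  = ln(1.964×10⁻⁶/1.010×10⁻⁴) / ln(1.010×10⁻⁴/1.357×10⁻³)
  = ln(0.0194455) / ln(0.0744289)
  = -3.940140 / -2.597911 ≈ 1.516657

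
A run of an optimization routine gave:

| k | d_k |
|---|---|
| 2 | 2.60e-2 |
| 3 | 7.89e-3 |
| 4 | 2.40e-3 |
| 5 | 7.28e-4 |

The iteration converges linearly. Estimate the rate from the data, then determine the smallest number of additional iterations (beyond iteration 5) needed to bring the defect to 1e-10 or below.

14

Rate ρ ≈ d_5/d_4 = 7.28e-4/2.40e-3 = 0.3033.
After j more steps, d_{5+j} ≈ 7.28e-4·ρ^j; need ρ^j ≤ 1e-10/7.28e-4 = 1.37363e-07.
j ≥ ln(1.37363e-07)/ln(0.3033) = -15.8006/-1.19303 = 13.244.
So 14 more iterations are needed.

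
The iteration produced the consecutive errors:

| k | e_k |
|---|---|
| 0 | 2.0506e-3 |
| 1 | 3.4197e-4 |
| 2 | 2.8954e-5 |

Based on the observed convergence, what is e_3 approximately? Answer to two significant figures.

9.6e-7

First estimate the order: p ≈ ln(e_2/e_1) / ln(e_1/e_0) = ln(2.8954e-5/3.4197e-4)/ln(3.4197e-4/2.0506e-3) = ln(0.0846682)/ln(0.166766) ≈ 1.3784.
Then e_3 ≈ e_2·(e_2/e_1)^p = 2.8954e-5·(0.0846682)^1.3784 = 2.8954e-5·0.0332636 ≈ 9.631e-07.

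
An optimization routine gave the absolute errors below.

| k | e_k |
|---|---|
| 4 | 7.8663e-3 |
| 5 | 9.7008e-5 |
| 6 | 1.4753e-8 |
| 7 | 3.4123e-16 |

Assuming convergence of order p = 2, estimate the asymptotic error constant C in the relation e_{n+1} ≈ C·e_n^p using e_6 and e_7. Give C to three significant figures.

1.57

C ≈ e_7 / e_6^2
  = 3.4123e-16 / (1.4753e-8)^2
  = 3.4123e-16 / 2.17651e-16 ≈ 1.5678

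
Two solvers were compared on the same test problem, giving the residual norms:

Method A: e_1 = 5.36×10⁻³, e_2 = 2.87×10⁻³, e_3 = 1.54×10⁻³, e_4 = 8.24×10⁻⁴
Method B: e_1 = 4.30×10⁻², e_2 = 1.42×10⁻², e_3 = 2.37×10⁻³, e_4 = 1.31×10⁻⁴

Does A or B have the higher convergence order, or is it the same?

Method A: p ≈ ln(8.24×10⁻⁴/1.54×10⁻³)/ln(1.54×10⁻³/2.87×10⁻³) ≈ 1.00.
Method B: p ≈ ln(1.31×10⁻⁴/2.37×10⁻³)/ln(2.37×10⁻³/1.42×10⁻²) ≈ 1.62.
Method B has the higher order (≈1.6 vs ≈1.0).

B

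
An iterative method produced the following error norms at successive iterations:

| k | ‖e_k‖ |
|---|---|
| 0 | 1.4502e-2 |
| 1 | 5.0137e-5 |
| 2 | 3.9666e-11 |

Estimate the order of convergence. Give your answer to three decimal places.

2.479

p ≈ ln(‖e_2‖/‖e_1‖) / ln(‖e_1‖/‖e_0‖)
  = ln(3.9666e-11/5.0137e-5) / ln(5.0137e-5/1.4502e-2)
  = ln(7.91152e-07) / ln(0.00345725)
  = -14.049776 / -5.667282 ≈ 2.479103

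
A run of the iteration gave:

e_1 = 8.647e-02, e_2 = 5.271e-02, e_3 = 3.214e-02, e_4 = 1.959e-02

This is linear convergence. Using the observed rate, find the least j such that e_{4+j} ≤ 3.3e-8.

Rate ρ ≈ e_4/e_3 = 1.959e-02/3.214e-02 = 0.6095.
After j more steps, e_{4+j} ≈ 1.959e-02·ρ^j; need ρ^j ≤ 3.3e-8/1.959e-02 = 1.68453e-06.
j ≥ ln(1.68453e-06)/ln(0.6095) = -13.2940/-0.49512 = 26.850.
So 27 more iterations are needed.

27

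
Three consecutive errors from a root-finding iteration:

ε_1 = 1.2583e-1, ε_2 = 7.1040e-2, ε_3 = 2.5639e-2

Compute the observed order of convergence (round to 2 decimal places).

1.78

p ≈ ln(ε_3/ε_2) / ln(ε_2/ε_1)
  = ln(2.5639e-2/7.1040e-2) / ln(7.1040e-2/1.2583e-1)
  = ln(0.360909) / ln(0.564571)
  = -1.01913 / -0.57169 ≈ 1.78266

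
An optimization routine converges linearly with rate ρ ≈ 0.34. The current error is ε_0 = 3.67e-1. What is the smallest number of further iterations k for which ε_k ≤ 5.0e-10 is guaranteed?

After k steps, ε_k ≈ 3.67e-1·0.34^k.
Need 0.34^k ≤ 5.0e-10/3.67e-1 = 1.3624e-09.
k ≥ ln(1.3624e-09)/ln(0.34) = -20.4140/-1.07881 = 18.923.
Smallest integer k = 19.

19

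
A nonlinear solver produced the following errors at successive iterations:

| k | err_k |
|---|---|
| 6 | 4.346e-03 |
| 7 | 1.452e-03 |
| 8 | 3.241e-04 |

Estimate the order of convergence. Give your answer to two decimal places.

p ≈ ln(err_8/err_7) / ln(err_7/err_6)
  = ln(3.241e-04/1.452e-03) / ln(1.452e-03/4.346e-03)
  = ln(0.223209) / ln(0.3341)
  = -1.49965 / -1.09631 ≈ 1.36791

1.37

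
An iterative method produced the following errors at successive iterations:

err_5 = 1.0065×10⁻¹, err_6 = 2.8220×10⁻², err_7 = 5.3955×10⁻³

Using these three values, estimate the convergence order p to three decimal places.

1.301

p ≈ ln(err_7/err_6) / ln(err_6/err_5)
  = ln(5.3955×10⁻³/2.8220×10⁻²) / ln(2.8220×10⁻²/1.0065×10⁻¹)
  = ln(0.191194) / ln(0.280378)
  = -1.654467 / -1.271617 ≈ 1.301073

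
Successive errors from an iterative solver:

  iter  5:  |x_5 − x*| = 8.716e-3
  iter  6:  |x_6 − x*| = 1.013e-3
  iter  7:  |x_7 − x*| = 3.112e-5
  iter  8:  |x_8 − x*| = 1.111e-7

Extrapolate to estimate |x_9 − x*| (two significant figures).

First estimate the order: p ≈ ln(|x_8 − x*|/|x_7 − x*|) / ln(|x_7 − x*|/|x_6 − x*|) = ln(1.111e-7/3.112e-5)/ln(3.112e-5/1.013e-3) = ln(0.00357005)/ln(0.0307206) ≈ 1.6180.
Then |x_9 − x*| ≈ |x_8 − x*|·(|x_8 − x*|/|x_7 − x*|)^p = 1.111e-7·(0.00357005)^1.6180 = 1.111e-7·0.000109705 ≈ 1.219e-11.

1.2e-11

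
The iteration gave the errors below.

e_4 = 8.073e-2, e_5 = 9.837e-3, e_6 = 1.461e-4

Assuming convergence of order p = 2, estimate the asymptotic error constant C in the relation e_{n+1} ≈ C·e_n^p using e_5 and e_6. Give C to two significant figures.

1.5

C ≈ e_6 / e_5^2
  = 1.461e-4 / (9.837e-3)^2
  = 1.461e-4 / 9.67666e-05 ≈ 1.5098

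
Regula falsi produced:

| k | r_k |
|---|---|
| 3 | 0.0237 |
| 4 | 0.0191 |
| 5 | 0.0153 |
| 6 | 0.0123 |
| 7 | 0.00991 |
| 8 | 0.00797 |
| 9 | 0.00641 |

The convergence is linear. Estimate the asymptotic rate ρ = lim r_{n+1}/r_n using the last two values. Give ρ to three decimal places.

0.804

ρ ≈ r_9/r_8 = 0.00641/0.00797 = 0.80427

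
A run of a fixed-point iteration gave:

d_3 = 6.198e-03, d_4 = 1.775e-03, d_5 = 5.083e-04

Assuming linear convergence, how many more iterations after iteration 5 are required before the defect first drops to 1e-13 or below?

18

Rate ρ ≈ d_5/d_4 = 5.083e-04/1.775e-03 = 0.2864.
After j more steps, d_{5+j} ≈ 5.083e-04·ρ^j; need ρ^j ≤ 1e-13/5.083e-04 = 1.96734e-10.
j ≥ ln(1.96734e-10)/ln(0.2864) = -22.3492/-1.25037 = 17.874.
So 18 more iterations are needed.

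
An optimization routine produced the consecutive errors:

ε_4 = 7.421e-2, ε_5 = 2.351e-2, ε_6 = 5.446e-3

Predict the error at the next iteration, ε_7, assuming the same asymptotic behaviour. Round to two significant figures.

First estimate the order: p ≈ ln(ε_6/ε_5) / ln(ε_5/ε_4) = ln(5.446e-3/2.351e-2)/ln(2.351e-2/7.421e-2) = ln(0.231646)/ln(0.316804) ≈ 1.2724.
Then ε_7 ≈ ε_6·(ε_6/ε_5)^p = 5.446e-3·(0.231646)^1.2724 = 5.446e-3·0.155526 ≈ 0.000847.

8.5e-4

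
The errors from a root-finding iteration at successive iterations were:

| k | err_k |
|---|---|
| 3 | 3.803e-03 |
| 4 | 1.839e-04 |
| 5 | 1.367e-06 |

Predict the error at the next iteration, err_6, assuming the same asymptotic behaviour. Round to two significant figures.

4.9e-10

First estimate the order: p ≈ ln(err_5/err_4) / ln(err_4/err_3) = ln(1.367e-06/1.839e-04)/ln(1.839e-04/3.803e-03) = ln(0.00743339)/ln(0.0483566) ≈ 1.6182.
Then err_6 ≈ err_5·(err_5/err_4)^p = 1.367e-06·(0.00743339)^1.6182 = 1.367e-06·0.00035905 ≈ 4.908e-10.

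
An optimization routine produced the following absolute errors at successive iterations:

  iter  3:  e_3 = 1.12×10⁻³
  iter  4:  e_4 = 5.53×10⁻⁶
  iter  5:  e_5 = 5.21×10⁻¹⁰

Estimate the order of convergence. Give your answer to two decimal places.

1.75

p ≈ ln(e_5/e_4) / ln(e_4/e_3)
  = ln(5.21×10⁻¹⁰/5.53×10⁻⁶) / ln(5.53×10⁻⁶/1.12×10⁻³)
  = ln(9.42134e-05) / ln(0.0049375)
  = -9.26995 / -5.31090 ≈ 1.74546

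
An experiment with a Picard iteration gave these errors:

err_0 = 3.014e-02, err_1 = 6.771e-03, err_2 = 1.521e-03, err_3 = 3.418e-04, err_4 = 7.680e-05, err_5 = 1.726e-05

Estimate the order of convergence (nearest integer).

Consecutive ratios: err_5/err_4 = 1.726e-05/7.680e-05 = 0.22474, err_4/err_3 = 7.680e-05/3.418e-04 = 0.224693.
p ≈ ln(0.22474)/ln(0.224693) = -1.4928/-1.4930 ≈ 1.00.
So the convergence is linear (order 1).

1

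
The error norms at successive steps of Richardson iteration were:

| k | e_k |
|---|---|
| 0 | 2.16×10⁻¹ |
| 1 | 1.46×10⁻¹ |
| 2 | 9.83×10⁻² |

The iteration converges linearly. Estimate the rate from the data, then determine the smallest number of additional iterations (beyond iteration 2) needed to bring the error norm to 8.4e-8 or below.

36

Rate ρ ≈ e_2/e_1 = 9.83×10⁻²/1.46×10⁻¹ = 0.6733.
After j more steps, e_{2+j} ≈ 9.83×10⁻²·ρ^j; need ρ^j ≤ 8.4e-8/9.83×10⁻² = 8.54527e-07.
j ≥ ln(8.54527e-07)/ln(0.6733) = -13.9727/-0.39556 = 35.324.
So 36 more iterations are needed.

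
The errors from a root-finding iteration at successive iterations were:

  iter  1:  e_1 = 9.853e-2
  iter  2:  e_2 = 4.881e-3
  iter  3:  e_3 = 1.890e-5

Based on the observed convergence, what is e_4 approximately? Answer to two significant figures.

First estimate the order: p ≈ ln(e_3/e_2) / ln(e_2/e_1) = ln(1.890e-5/4.881e-3)/ln(4.881e-3/9.853e-2) = ln(0.00387216)/ln(0.0495382) ≈ 1.8482.
Then e_4 ≈ e_3·(e_3/e_2)^p = 1.890e-5·(0.00387216)^1.8482 = 1.890e-5·3.48382e-05 ≈ 6.584e-10.

6.6e-10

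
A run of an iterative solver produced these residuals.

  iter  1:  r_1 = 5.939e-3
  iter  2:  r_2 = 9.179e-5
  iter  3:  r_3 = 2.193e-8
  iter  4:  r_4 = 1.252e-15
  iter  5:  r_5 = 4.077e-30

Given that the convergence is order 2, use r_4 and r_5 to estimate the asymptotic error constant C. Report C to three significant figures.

C ≈ r_5 / r_4^2
  = 4.077e-30 / (1.252e-15)^2
  = 4.077e-30 / 1.5675e-30 ≈ 2.601

2.60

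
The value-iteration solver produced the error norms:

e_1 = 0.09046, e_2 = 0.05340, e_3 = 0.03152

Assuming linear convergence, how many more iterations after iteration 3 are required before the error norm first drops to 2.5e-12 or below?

45

Rate ρ ≈ e_3/e_2 = 0.03152/0.05340 = 0.5903.
After j more steps, e_{3+j} ≈ 0.03152·ρ^j; need ρ^j ≤ 2.5e-12/0.03152 = 7.93147e-11.
j ≥ ln(7.93147e-11)/ln(0.5903) = -23.2576/-0.52712 = 44.122.
So 45 more iterations are needed.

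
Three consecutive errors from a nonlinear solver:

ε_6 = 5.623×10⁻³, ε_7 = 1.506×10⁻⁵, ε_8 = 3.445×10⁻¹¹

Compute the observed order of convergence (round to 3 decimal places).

p ≈ ln(ε_8/ε_7) / ln(ε_7/ε_6)
  = ln(3.445×10⁻¹¹/1.506×10⁻⁵) / ln(1.506×10⁻⁵/5.623×10⁻³)
  = ln(2.28752e-06) / ln(0.00267829)
  = -12.988042 / -5.922577 ≈ 2.192971

2.193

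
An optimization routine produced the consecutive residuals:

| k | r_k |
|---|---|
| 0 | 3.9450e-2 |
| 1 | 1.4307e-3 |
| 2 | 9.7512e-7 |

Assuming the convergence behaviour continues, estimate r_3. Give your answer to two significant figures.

First estimate the order: p ≈ ln(r_2/r_1) / ln(r_1/r_0) = ln(9.7512e-7/1.4307e-3)/ln(1.4307e-3/3.9450e-2) = ln(0.000681568)/ln(0.0362662) ≈ 2.1982.
Then r_3 ≈ r_2·(r_2/r_1)^p = 9.7512e-7·(0.000681568)^2.1982 = 9.7512e-7·1.09501e-07 ≈ 1.068e-13.

1.1e-13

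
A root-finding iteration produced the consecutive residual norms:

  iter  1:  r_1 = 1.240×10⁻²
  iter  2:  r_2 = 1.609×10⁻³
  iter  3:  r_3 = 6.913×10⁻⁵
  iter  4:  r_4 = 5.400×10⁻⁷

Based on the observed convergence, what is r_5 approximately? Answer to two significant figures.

3.0e-10

First estimate the order: p ≈ ln(r_4/r_3) / ln(r_3/r_2) = ln(5.400×10⁻⁷/6.913×10⁻⁵)/ln(6.913×10⁻⁵/1.609×10⁻³) = ln(0.00781137)/ln(0.0429646) ≈ 1.5417.
Then r_5 ≈ r_4·(r_4/r_3)^p = 5.400×10⁻⁷·(0.00781137)^1.5417 = 5.400×10⁻⁷·0.00056392 ≈ 3.045e-10.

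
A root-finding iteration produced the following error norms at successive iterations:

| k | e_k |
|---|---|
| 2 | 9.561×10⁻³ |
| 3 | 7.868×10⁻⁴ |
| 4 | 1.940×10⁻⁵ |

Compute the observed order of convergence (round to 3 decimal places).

1.483

p ≈ ln(e_4/e_3) / ln(e_3/e_2)
  = ln(1.940×10⁻⁵/7.868×10⁻⁴) / ln(7.868×10⁻⁴/9.561×10⁻³)
  = ln(0.0246568) / ln(0.0822926)
  = -3.702703 / -2.497474 ≈ 1.482579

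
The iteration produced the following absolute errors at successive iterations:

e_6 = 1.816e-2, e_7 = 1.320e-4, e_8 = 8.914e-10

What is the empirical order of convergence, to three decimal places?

2.418

p ≈ ln(e_8/e_7) / ln(e_7/e_6)
  = ln(8.914e-10/1.320e-4) / ln(1.320e-4/1.816e-2)
  = ln(6.75303e-06) / ln(0.00726872)
  = -11.905519 / -4.924175 ≈ 2.417769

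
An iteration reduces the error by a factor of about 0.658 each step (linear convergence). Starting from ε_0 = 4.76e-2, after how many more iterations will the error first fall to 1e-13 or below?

After k steps, ε_k ≈ 4.76e-2·0.658^k.
Need 0.658^k ≤ 1e-13/4.76e-2 = 2.10084e-12.
k ≥ ln(2.10084e-12)/ln(0.658) = -26.8887/-0.41855 = 64.243.
Smallest integer k = 65.

65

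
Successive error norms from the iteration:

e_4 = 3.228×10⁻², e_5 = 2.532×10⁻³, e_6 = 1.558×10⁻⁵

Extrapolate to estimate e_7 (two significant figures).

5.9e-10

First estimate the order: p ≈ ln(e_6/e_5) / ln(e_5/e_4) = ln(1.558×10⁻⁵/2.532×10⁻³)/ln(2.532×10⁻³/3.228×10⁻²) = ln(0.00615324)/ln(0.0784387) ≈ 2.0000.
Then e_7 ≈ e_6·(e_6/e_5)^p = 1.558×10⁻⁵·(0.00615324)^2.0000 = 1.558×10⁻⁵·3.78624e-05 ≈ 5.899e-10.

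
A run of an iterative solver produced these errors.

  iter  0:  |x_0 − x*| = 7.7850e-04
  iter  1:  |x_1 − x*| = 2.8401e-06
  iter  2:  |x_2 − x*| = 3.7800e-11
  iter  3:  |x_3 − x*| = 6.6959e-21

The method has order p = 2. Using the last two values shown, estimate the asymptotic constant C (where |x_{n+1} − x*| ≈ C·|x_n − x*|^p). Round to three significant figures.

4.69

C ≈ |x_3 − x*| / |x_2 − x*|^2
  = 6.6959e-21 / (3.7800e-11)^2
  = 6.6959e-21 / 1.42884e-21 ≈ 4.6862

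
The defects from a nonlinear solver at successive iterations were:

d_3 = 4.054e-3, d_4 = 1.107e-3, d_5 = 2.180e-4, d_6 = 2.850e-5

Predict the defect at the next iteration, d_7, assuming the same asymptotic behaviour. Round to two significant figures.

First estimate the order: p ≈ ln(d_6/d_5) / ln(d_5/d_4) = ln(2.850e-5/2.180e-4)/ln(2.180e-4/1.107e-3) = ln(0.130734)/ln(0.196929) ≈ 1.2521.
Then d_7 ≈ d_6·(d_6/d_5)^p = 2.850e-5·(0.130734)^1.2521 = 2.850e-5·0.0782763 ≈ 2.231e-06.

2.2e-6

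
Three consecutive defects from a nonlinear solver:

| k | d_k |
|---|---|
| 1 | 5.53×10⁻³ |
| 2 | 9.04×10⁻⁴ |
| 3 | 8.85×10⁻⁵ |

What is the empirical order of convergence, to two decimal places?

1.28

p ≈ ln(d_3/d_2) / ln(d_2/d_1)
  = ln(8.85×10⁻⁵/9.04×10⁻⁴) / ln(9.04×10⁻⁴/5.53×10⁻³)
  = ln(0.0978982) / ln(0.163472)
  = -2.32383 / -1.81111 ≈ 1.28310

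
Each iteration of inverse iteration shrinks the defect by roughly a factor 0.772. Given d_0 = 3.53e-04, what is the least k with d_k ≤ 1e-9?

50

After k steps, d_k ≈ 3.53e-04·0.772^k.
Need 0.772^k ≤ 1e-9/3.53e-04 = 2.83286e-06.
k ≥ ln(2.83286e-06)/ln(0.772) = -12.7742/-0.25877 = 49.365.
Smallest integer k = 50.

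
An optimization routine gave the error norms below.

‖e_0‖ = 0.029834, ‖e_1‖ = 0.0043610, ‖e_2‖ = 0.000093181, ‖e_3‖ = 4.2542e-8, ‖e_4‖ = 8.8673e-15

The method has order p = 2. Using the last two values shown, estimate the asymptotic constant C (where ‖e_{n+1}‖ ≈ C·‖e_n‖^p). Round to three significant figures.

4.90

C ≈ ‖e_4‖ / ‖e_3‖^2
  = 8.8673e-15 / (4.2542e-8)^2
  = 8.8673e-15 / 1.80982e-15 ≈ 4.8995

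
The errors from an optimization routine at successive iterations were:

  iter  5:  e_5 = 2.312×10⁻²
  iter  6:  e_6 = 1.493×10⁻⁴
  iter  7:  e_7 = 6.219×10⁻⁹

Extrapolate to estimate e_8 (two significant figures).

First estimate the order: p ≈ ln(e_7/e_6) / ln(e_6/e_5) = ln(6.219×10⁻⁹/1.493×10⁻⁴)/ln(1.493×10⁻⁴/2.312×10⁻²) = ln(4.16544e-05)/ln(0.00645761) ≈ 2.0002.
Then e_8 ≈ e_7·(e_7/e_6)^p = 6.219×10⁻⁹·(4.16544e-05)^2.0002 = 6.219×10⁻⁹·1.73159e-09 ≈ 1.077e-17.

1.1e-17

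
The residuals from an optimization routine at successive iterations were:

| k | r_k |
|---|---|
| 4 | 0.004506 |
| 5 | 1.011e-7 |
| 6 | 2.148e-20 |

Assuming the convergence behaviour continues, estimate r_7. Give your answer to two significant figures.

6.1e-55

First estimate the order: p ≈ ln(r_6/r_5) / ln(r_5/r_4) = ln(2.148e-20/1.011e-7)/ln(1.011e-7/0.004506) = ln(2.12463e-13)/ln(2.24368e-05) ≈ 2.7259.
Then r_7 ≈ r_6·(r_6/r_5)^p = 2.148e-20·(2.12463e-13)^2.7259 = 2.148e-20·2.85392e-35 ≈ 6.13e-55.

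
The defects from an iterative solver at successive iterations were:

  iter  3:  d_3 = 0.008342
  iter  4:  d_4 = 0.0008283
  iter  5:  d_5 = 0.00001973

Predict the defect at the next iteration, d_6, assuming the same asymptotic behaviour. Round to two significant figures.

4.7e-8

First estimate the order: p ≈ ln(d_5/d_4) / ln(d_4/d_3) = ln(0.00001973/0.0008283)/ln(0.0008283/0.008342) = ln(0.0238199)/ln(0.0992927) ≈ 1.6181.
Then d_6 ≈ d_5·(d_5/d_4)^p = 0.00001973·(0.0238199)^1.6181 = 0.00001973·0.00236443 ≈ 4.665e-08.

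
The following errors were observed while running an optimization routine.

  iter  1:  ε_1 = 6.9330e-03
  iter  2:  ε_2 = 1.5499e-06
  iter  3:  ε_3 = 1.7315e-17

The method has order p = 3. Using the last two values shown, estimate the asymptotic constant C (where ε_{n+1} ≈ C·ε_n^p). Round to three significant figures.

C ≈ ε_3 / ε_2^3
  = 1.7315e-17 / (1.5499e-06)^3
  = 1.7315e-17 / 3.72315e-18 ≈ 4.6506

4.65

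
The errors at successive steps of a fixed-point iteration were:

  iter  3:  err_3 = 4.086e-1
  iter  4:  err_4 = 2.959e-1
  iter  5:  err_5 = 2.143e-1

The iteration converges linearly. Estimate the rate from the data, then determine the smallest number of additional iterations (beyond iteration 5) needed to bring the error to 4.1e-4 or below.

20

Rate ρ ≈ err_5/err_4 = 2.143e-1/2.959e-1 = 0.7242.
After j more steps, err_{5+j} ≈ 2.143e-1·ρ^j; need ρ^j ≤ 4.1e-4/2.143e-1 = 0.00191321.
j ≥ ln(0.00191321)/ln(0.7242) = -6.2590/-0.32269 = 19.396.
So 20 more iterations are needed.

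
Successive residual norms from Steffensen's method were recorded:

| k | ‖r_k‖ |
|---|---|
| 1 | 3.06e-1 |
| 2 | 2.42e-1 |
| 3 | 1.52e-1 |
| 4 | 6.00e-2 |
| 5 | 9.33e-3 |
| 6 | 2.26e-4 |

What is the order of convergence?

Consecutive ratios: ‖r_6‖/‖r_5‖ = 2.26e-4/9.33e-3 = 0.0242229, ‖r_5‖/‖r_4‖ = 9.33e-3/6.00e-2 = 0.1555.
p ≈ ln(0.0242229)/ln(0.1555) = -3.7205/-1.8611 ≈ 2.00.
So the convergence is quadratic (order 2).

2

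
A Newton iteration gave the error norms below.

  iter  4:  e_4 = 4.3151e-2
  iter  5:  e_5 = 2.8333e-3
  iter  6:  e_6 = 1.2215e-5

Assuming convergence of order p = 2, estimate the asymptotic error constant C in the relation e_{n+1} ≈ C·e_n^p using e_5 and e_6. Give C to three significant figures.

C ≈ e_6 / e_5^2
  = 1.2215e-5 / (2.8333e-3)^2
  = 1.2215e-5 / 8.02759e-06 ≈ 1.5216

1.52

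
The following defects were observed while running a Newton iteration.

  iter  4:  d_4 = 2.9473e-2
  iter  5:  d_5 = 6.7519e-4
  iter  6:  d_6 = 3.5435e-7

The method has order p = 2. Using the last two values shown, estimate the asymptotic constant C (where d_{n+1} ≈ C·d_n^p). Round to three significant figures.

0.777

C ≈ d_6 / d_5^2
  = 3.5435e-7 / (6.7519e-4)^2
  = 3.5435e-7 / 4.55882e-07 ≈ 0.77729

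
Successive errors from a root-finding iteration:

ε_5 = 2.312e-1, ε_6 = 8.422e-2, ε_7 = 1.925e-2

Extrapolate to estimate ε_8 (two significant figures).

2.2e-3

First estimate the order: p ≈ ln(ε_7/ε_6) / ln(ε_6/ε_5) = ln(1.925e-2/8.422e-2)/ln(8.422e-2/2.312e-1) = ln(0.228568)/ln(0.364273) ≈ 1.4615.
Then ε_8 ≈ ε_7·(ε_7/ε_6)^p = 1.925e-2·(0.228568)^1.4615 = 1.925e-2·0.115665 ≈ 0.002227.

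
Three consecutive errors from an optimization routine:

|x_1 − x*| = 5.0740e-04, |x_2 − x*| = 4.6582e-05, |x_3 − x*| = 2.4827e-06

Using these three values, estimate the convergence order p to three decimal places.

p ≈ ln(|x_3 − x*|/|x_2 − x*|) / ln(|x_2 − x*|/|x_1 − x*|)
  = ln(2.4827e-06/4.6582e-05) / ln(4.6582e-05/5.0740e-04)
  = ln(0.0532974) / ln(0.0918053)
  = -2.931868 / -2.388085 ≈ 1.227707

1.228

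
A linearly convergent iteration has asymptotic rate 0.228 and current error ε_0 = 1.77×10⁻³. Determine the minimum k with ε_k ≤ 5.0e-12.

14

After k steps, ε_k ≈ 1.77×10⁻³·0.228^k.
Need 0.228^k ≤ 5.0e-12/1.77×10⁻³ = 2.82486e-09.
k ≥ ln(2.82486e-09)/ln(0.228) = -19.6848/-1.47841 = 13.315.
Smallest integer k = 14.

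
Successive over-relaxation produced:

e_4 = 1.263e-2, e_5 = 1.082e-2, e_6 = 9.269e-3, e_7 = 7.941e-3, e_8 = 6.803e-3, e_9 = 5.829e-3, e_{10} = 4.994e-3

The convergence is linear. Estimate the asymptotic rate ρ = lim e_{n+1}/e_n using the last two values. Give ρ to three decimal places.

0.857

ρ ≈ e_{10}/e_9 = 4.994e-3/5.829e-3 = 0.85675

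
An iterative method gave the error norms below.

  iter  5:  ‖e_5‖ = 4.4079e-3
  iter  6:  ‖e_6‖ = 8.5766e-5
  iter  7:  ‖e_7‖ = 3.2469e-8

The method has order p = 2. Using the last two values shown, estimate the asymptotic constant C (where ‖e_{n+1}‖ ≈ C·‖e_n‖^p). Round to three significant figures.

4.41

C ≈ ‖e_7‖ / ‖e_6‖^2
  = 3.2469e-8 / (8.5766e-5)^2
  = 3.2469e-8 / 7.35581e-09 ≈ 4.4141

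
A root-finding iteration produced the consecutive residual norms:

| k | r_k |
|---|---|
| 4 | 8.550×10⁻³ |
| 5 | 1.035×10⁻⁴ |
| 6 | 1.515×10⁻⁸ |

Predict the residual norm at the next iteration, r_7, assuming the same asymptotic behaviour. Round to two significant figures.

3.2e-16

First estimate the order: p ≈ ln(r_6/r_5) / ln(r_5/r_4) = ln(1.515×10⁻⁸/1.035×10⁻⁴)/ln(1.035×10⁻⁴/8.550×10⁻³) = ln(0.000146377)/ln(0.0121053) ≈ 2.0002.
Then r_7 ≈ r_6·(r_6/r_5)^p = 1.515×10⁻⁸·(0.000146377)^2.0002 = 1.515×10⁻⁸·2.13884e-08 ≈ 3.24e-16.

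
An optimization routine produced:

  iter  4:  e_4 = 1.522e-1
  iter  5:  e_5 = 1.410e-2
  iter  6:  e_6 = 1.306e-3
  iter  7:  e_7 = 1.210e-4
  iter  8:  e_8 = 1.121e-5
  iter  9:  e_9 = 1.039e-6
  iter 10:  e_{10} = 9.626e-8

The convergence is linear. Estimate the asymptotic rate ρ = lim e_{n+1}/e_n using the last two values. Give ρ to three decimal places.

ρ ≈ e_{10}/e_9 = 9.626e-8/1.039e-6 = 0.09265

0.093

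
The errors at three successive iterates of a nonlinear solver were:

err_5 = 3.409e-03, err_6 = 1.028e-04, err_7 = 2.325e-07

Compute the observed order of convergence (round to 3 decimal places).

1.740

p ≈ ln(err_7/err_6) / ln(err_6/err_5)
  = ln(2.325e-07/1.028e-04) / ln(1.028e-04/3.409e-03)
  = ln(0.00226167) / ln(0.0301555)
  = -6.091652 / -3.501388 ≈ 1.739782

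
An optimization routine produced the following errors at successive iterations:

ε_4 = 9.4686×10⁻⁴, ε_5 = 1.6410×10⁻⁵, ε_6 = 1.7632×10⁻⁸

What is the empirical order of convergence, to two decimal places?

1.69

p ≈ ln(ε_6/ε_5) / ln(ε_5/ε_4)
  = ln(1.7632×10⁻⁸/1.6410×10⁻⁵) / ln(1.6410×10⁻⁵/9.4686×10⁻⁴)
  = ln(0.00107447) / ln(0.017331)
  = -6.83593 / -4.05526 ≈ 1.68569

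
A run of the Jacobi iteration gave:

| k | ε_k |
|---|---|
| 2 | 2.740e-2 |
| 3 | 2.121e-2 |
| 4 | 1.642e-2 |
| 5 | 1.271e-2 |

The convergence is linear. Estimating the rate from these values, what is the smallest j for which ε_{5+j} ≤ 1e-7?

46

Rate ρ ≈ ε_5/ε_4 = 1.271e-2/1.642e-2 = 0.7741.
After j more steps, ε_{5+j} ≈ 1.271e-2·ρ^j; need ρ^j ≤ 1e-7/1.271e-2 = 7.86782e-06.
j ≥ ln(7.86782e-06)/ln(0.7741) = -11.7527/-0.25605 = 45.900.
So 46 more iterations are needed.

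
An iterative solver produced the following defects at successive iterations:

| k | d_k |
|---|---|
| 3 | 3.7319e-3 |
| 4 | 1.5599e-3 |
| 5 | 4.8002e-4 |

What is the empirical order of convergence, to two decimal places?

1.35

p ≈ ln(d_5/d_4) / ln(d_4/d_3)
  = ln(4.8002e-4/1.5599e-3) / ln(1.5599e-3/3.7319e-3)
  = ln(0.307725) / ln(0.417991)
  = -1.17855 / -0.87230 ≈ 1.35108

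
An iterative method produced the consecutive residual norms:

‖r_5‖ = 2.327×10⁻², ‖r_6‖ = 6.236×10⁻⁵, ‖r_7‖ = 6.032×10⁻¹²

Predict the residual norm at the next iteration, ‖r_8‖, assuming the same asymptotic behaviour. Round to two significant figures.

4.5e-31

First estimate the order: p ≈ ln(‖r_7‖/‖r_6‖) / ln(‖r_6‖/‖r_5‖) = ln(6.032×10⁻¹²/6.236×10⁻⁵)/ln(6.236×10⁻⁵/2.327×10⁻²) = ln(9.67287e-08)/ln(0.00267985) ≈ 2.7274.
Then ‖r_8‖ ≈ ‖r_7‖·(‖r_7‖/‖r_6‖)^p = 6.032×10⁻¹²·(9.67287e-08)^2.7274 = 6.032×10⁻¹²·7.39271e-20 ≈ 4.459e-31.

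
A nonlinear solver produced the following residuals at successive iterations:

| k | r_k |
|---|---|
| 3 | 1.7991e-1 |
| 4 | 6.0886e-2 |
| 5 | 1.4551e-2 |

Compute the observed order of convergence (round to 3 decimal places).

p ≈ ln(r_5/r_4) / ln(r_4/r_3)
  = ln(1.4551e-2/6.0886e-2) / ln(6.0886e-2/1.7991e-1)
  = ln(0.238988) / ln(0.338425)
  = -1.431342 / -1.083453 ≈ 1.321093

1.321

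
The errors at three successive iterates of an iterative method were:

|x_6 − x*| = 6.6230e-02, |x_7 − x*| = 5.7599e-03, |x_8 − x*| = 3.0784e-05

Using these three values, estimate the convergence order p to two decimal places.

p ≈ ln(|x_8 − x*|/|x_7 − x*|) / ln(|x_7 − x*|/|x_6 − x*|)
  = ln(3.0784e-05/5.7599e-03) / ln(5.7599e-03/6.6230e-02)
  = ln(0.00534454) / ln(0.0869681)
  = -5.23168 / -2.44221 ≈ 2.14219

2.14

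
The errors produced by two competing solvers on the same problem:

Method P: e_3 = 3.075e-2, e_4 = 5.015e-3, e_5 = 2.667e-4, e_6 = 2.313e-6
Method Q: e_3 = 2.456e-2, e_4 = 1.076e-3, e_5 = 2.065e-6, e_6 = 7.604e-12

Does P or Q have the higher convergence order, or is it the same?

Q

Method P: p ≈ ln(2.313e-6/2.667e-4)/ln(2.667e-4/5.015e-3) ≈ 1.62.
Method Q: p ≈ ln(7.604e-12/2.065e-6)/ln(2.065e-6/1.076e-3) ≈ 2.00.
Method Q has the higher order (≈2.0 vs ≈1.6).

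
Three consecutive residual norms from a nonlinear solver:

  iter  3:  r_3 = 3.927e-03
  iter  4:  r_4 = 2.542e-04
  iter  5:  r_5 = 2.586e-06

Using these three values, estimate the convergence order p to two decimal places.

1.68

p ≈ ln(r_5/r_4) / ln(r_4/r_3)
  = ln(2.586e-06/2.542e-04) / ln(2.542e-04/3.927e-03)
  = ln(0.0101731) / ln(0.0647313)
  = -4.58801 / -2.73751 ≈ 1.67598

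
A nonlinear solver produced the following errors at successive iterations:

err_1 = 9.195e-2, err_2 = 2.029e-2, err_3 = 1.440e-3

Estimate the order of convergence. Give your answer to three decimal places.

p ≈ ln(err_3/err_2) / ln(err_2/err_1)
  = ln(1.440e-3/2.029e-2) / ln(2.029e-2/9.195e-2)
  = ln(0.0709709) / ln(0.220663)
  = -2.645485 / -1.511119 ≈ 1.750679

1.751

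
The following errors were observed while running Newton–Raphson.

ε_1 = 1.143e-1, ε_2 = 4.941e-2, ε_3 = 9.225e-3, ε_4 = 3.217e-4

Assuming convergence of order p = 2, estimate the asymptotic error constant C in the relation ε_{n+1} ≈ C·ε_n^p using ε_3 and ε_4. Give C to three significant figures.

C ≈ ε_4 / ε_3^2
  = 3.217e-4 / (9.225e-3)^2
  = 3.217e-4 / 8.51006e-05 ≈ 3.7802

3.78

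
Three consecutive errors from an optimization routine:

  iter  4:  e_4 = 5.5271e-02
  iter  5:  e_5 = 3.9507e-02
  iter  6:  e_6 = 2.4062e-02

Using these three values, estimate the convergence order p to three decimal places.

1.477

p ≈ ln(e_6/e_5) / ln(e_5/e_4)
  = ln(2.4062e-02/3.9507e-02) / ln(3.9507e-02/5.5271e-02)
  = ln(0.609057) / ln(0.714787)
  = -0.495843 / -0.335771 ≈ 1.476730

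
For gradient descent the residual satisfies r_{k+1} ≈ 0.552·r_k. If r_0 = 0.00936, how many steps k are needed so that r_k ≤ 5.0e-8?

After k steps, r_k ≈ 0.00936·0.552^k.
Need 0.552^k ≤ 5.0e-8/0.00936 = 5.34188e-06.
k ≥ ln(5.34188e-06)/ln(0.552) = -12.1399/-0.59421 = 20.430.
Smallest integer k = 21.

21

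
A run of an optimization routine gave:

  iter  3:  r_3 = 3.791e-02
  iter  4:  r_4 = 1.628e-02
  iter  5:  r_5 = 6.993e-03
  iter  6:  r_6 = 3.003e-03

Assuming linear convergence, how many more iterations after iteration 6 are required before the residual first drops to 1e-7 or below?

13

Rate ρ ≈ r_6/r_5 = 3.003e-03/6.993e-03 = 0.4294.
After j more steps, r_{6+j} ≈ 3.003e-03·ρ^j; need ρ^j ≤ 1e-7/3.003e-03 = 3.33e-05.
j ≥ ln(3.33e-05)/ln(0.4294) = -10.3100/-0.84537 = 12.196.
So 13 more iterations are needed.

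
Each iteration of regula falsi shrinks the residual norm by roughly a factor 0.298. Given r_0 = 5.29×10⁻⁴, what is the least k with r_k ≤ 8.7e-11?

13

After k steps, r_k ≈ 5.29×10⁻⁴·0.298^k.
Need 0.298^k ≤ 8.7e-11/5.29×10⁻⁴ = 1.64461e-07.
k ≥ ln(1.64461e-07)/ln(0.298) = -15.6206/-1.21066 = 12.903.
Smallest integer k = 13.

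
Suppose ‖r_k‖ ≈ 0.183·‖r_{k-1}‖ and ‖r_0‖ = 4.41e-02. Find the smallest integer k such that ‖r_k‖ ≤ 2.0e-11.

13

After k steps, ‖r_k‖ ≈ 4.41e-02·0.183^k.
Need 0.183^k ≤ 2.0e-11/4.41e-02 = 4.53515e-10.
k ≥ ln(4.53515e-10)/ln(0.183) = -21.5140/-1.69827 = 12.668.
Smallest integer k = 13.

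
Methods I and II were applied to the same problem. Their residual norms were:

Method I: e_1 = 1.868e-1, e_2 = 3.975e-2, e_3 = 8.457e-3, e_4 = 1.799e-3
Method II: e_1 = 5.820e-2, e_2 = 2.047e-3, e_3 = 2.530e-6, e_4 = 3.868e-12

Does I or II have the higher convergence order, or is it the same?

II

Method I: p ≈ ln(1.799e-3/8.457e-3)/ln(8.457e-3/3.975e-2) ≈ 1.00.
Method II: p ≈ ln(3.868e-12/2.530e-6)/ln(2.530e-6/2.047e-3) ≈ 2.00.
Method II has the higher order (≈2.0 vs ≈1.0).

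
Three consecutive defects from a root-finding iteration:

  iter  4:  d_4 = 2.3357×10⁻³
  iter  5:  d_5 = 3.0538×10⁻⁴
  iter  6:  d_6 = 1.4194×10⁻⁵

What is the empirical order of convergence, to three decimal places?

p ≈ ln(d_6/d_5) / ln(d_5/d_4)
  = ln(1.4194×10⁻⁵/3.0538×10⁻⁴) / ln(3.0538×10⁻⁴/2.3357×10⁻³)
  = ln(0.0464798) / ln(0.130745)
  = -3.068737 / -2.034506 ≈ 1.508345

1.508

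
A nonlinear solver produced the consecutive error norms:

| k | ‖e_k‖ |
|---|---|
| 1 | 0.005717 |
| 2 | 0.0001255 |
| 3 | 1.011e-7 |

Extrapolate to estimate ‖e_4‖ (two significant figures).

1.7e-13

First estimate the order: p ≈ ln(‖e_3‖/‖e_2‖) / ln(‖e_2‖/‖e_1‖) = ln(1.011e-7/0.0001255)/ln(0.0001255/0.005717) = ln(0.000805578)/ln(0.0219521) ≈ 1.8654.
Then ‖e_4‖ ≈ ‖e_3‖·(‖e_3‖/‖e_2‖)^p = 1.011e-7·(0.000805578)^1.8654 = 1.011e-7·1.69299e-06 ≈ 1.712e-13.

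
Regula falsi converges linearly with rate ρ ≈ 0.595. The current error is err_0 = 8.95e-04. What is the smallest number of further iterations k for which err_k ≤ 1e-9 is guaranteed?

27

After k steps, err_k ≈ 8.95e-04·0.595^k.
Need 0.595^k ≤ 1e-9/8.95e-04 = 1.11732e-06.
k ≥ ln(1.11732e-06)/ln(0.595) = -13.7046/-0.51919 = 26.396.
Smallest integer k = 27.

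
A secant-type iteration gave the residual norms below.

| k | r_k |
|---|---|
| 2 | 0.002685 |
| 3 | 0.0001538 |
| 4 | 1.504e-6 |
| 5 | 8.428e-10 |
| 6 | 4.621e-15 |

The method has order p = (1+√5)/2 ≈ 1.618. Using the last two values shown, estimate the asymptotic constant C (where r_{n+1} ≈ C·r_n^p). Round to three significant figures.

C ≈ r_6 / r_5^1.618
  = 4.621e-15 / (8.428e-10)^1.618
  = 4.621e-15 / 2.07885e-15 ≈ 2.2229

2.22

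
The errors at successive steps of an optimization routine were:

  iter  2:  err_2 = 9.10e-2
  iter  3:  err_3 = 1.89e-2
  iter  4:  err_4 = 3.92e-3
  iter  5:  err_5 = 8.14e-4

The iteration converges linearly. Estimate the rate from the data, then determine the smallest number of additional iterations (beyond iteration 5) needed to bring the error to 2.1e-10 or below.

10

Rate ρ ≈ err_5/err_4 = 8.14e-4/3.92e-3 = 0.2077.
After j more steps, err_{5+j} ≈ 8.14e-4·ρ^j; need ρ^j ≤ 2.1e-10/8.14e-4 = 2.57985e-07.
j ≥ ln(2.57985e-07)/ln(0.2077) = -15.1704/-1.57166 = 9.652.
So 10 more iterations are needed.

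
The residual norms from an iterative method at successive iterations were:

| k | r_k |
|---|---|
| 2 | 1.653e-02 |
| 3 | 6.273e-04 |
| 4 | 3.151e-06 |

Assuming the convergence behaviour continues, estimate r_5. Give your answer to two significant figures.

6.0e-10

First estimate the order: p ≈ ln(r_4/r_3) / ln(r_3/r_2) = ln(3.151e-06/6.273e-04)/ln(6.273e-04/1.653e-02) = ln(0.00502311)/ln(0.0379492) ≈ 1.6181.
Then r_5 ≈ r_4·(r_4/r_3)^p = 3.151e-06·(0.00502311)^1.6181 = 3.151e-06·0.000190521 ≈ 6.003e-10.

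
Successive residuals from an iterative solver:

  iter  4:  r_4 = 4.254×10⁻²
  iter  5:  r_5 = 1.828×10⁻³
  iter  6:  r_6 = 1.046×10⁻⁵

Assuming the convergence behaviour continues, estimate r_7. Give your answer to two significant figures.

2.2e-9

First estimate the order: p ≈ ln(r_6/r_5) / ln(r_5/r_4) = ln(1.046×10⁻⁵/1.828×10⁻³)/ln(1.828×10⁻³/4.254×10⁻²) = ln(0.0057221)/ln(0.0429713) ≈ 1.6406.
Then r_7 ≈ r_6·(r_6/r_5)^p = 1.046×10⁻⁵·(0.0057221)^1.6406 = 1.046×10⁻⁵·0.000209433 ≈ 2.191e-09.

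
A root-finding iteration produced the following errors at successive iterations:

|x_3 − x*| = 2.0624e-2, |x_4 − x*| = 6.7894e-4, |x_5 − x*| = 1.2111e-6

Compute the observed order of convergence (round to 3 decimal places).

p ≈ ln(|x_5 − x*|/|x_4 − x*|) / ln(|x_4 − x*|/|x_3 − x*|)
  = ln(1.2111e-6/6.7894e-4) / ln(6.7894e-4/2.0624e-2)
  = ln(0.00178381) / ln(0.0329199)
  = -6.329004 / -3.413678 ≈ 1.854013

1.854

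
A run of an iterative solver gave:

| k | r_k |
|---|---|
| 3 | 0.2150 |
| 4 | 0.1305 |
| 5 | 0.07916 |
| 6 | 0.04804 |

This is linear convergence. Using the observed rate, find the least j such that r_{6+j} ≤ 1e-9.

36

Rate ρ ≈ r_6/r_5 = 0.04804/0.07916 = 0.6069.
After j more steps, r_{6+j} ≈ 0.04804·ρ^j; need ρ^j ≤ 1e-9/0.04804 = 2.0816e-08.
j ≥ ln(2.0816e-08)/ln(0.6069) = -17.6875/-0.49939 = 35.418.
So 36 more iterations are needed.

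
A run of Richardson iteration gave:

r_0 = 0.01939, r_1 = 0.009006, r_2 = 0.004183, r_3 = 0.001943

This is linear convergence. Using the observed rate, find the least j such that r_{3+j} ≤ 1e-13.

Rate ρ ≈ r_3/r_2 = 0.001943/0.004183 = 0.4645.
After j more steps, r_{3+j} ≈ 0.001943·ρ^j; need ρ^j ≤ 1e-13/0.001943 = 5.14668e-11.
j ≥ ln(5.14668e-11)/ln(0.4645) = -23.6901/-0.76679 = 30.895.
So 31 more iterations are needed.

31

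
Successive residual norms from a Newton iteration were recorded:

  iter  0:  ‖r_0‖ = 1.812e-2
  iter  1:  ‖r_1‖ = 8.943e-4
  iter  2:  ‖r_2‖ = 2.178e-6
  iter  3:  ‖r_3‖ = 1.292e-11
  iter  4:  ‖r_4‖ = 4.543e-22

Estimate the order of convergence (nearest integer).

Consecutive ratios: ‖r_4‖/‖r_3‖ = 4.543e-22/1.292e-11 = 3.51625e-11, ‖r_3‖/‖r_2‖ = 1.292e-11/2.178e-6 = 5.93205e-06.
p ≈ ln(3.51625e-11)/ln(5.93205e-06) = -24.0710/-12.0351 ≈ 2.00.
So the convergence is quadratic (order 2).

2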